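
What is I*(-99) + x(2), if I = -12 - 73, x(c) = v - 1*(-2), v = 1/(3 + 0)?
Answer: 25252/3 ≈ 8417.3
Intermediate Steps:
v = ⅓ (v = 1/3 = ⅓ ≈ 0.33333)
x(c) = 7/3 (x(c) = ⅓ - 1*(-2) = ⅓ + 2 = 7/3)
I = -85
I*(-99) + x(2) = -85*(-99) + 7/3 = 8415 + 7/3 = 25252/3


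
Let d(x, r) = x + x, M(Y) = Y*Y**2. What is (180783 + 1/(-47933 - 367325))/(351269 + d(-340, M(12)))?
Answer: 75071587013/145584886962 ≈ 0.51566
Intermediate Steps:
M(Y) = Y**3
d(x, r) = 2*x
(180783 + 1/(-47933 - 367325))/(351269 + d(-340, M(12))) = (180783 + 1/(-47933 - 367325))/(351269 + 2*(-340)) = (180783 + 1/(-415258))/(351269 - 680) = (180783 - 1/415258)/350589 = (75071587013/415258)*(1/350589) = 75071587013/145584886962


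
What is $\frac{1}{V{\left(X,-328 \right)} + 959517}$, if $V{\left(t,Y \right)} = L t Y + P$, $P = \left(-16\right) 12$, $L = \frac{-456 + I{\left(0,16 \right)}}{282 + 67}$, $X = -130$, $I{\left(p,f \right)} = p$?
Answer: $\frac{349}{315360585} \approx 1.1067 \cdot 10^{-6}$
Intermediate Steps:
$L = - \frac{456}{349}$ ($L = \frac{-456 + 0}{282 + 67} = - \frac{456}{349} \approx -1.3066$)
$P = -192$
$V{\left(t,Y \right)} = -192 - \frac{456 Y t}{349}$ ($V{\left(t,Y \right)} = - \frac{456 t}{349} Y - 192 = - \frac{456 Y t}{349} - 192 = -192 - \frac{456 Y t}{349}$)
$\frac{1}{V{\left(X,-328 \right)} + 959517} = \frac{1}{\left(-192 - \left(- \frac{149568}{349}\right) \left(-130\right)\right) + 959517} = \frac{1}{\left(-192 - \frac{19443840}{349}\right) + 959517} = \frac{1}{- \frac{19510848}{349} + 959517} = \frac{1}{\frac{315360585}{349}} = \frac{349}{315360585}$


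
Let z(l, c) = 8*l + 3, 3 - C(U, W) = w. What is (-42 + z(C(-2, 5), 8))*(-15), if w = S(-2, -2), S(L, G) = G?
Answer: -15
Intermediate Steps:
w = -2
C(U, W) = 5 (C(U, W) = 3 - 1*(-2) = 3 + 2 = 5)
z(l, c) = 3 + 8*l
(-42 + z(C(-2, 5), 8))*(-15) = (-42 + (3 + 8*5))*(-15) = (-42 + (3 + 40))*(-15) = (-42 + 43)*(-15) = 1*(-15) = -15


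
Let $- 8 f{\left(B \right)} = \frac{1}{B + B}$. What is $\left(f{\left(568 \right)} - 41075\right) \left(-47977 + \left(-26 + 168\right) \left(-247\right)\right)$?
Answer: $\frac{31002074652651}{9088} \approx 3.4113 \cdot 10^{9}$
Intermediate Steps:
$f{\left(B \right)} = - \frac{1}{16 B}$ ($f{\left(B \right)} = - \frac{1}{8 \left(B + B\right)} = - \frac{1}{8 \cdot 2 B} = - \frac{\frac{1}{2} \frac{1}{B}}{8} = - \frac{1}{16 B}$)
$\left(f{\left(568 \right)} - 41075\right) \left(-47977 + \left(-26 + 168\right) \left(-247\right)\right) = \left(- \frac{1}{16 \cdot 568} - 41075\right) \left(-47977 + \left(-26 + 168\right) \left(-247\right)\right) = \left(\left(- \frac{1}{16}\right) \frac{1}{568} - 41075\right) \left(-47977 + 142 \left(-247\right)\right) = \left(- \frac{1}{9088} - 41075\right) \left(-47977 - 35074\right) = \left(- \frac{373289601}{9088}\right) \left(-83051\right) = \frac{31002074652651}{9088}$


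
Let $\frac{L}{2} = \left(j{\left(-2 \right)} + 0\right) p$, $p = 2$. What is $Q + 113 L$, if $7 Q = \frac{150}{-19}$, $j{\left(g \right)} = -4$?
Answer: $- \frac{240614}{133} \approx -1809.1$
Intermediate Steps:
$L = -16$ ($L = 2 \left(-4 + 0\right) 2 = 2 \left(\left(-4\right) 2\right) = 2 \left(-8\right) = -16$)
$Q = - \frac{150}{133}$ ($Q = \frac{150 \frac{1}{-19}}{7} = \frac{150 \left(- \frac{1}{19}\right)}{7} = \frac{1}{7} \left(- \frac{150}{19}\right) = - \frac{150}{133} \approx -1.1278$)
$Q + 113 L = - \frac{150}{133} + 113 \left(-16\right) = - \frac{150}{133} - 1808 = - \frac{240614}{133}$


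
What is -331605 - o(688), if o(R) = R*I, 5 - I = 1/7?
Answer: -2344627/7 ≈ -3.3495e+5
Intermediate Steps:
I = 34/7 (I = 5 - 1/7 = 5 - 1*⅐ = 5 - ⅐ = 34/7 ≈ 4.8571)
o(R) = 34*R/7 (o(R) = R*(34/7) = 34*R/7)
-331605 - o(688) = -331605 - 34*688/7 = -331605 - 1*23392/7 = -331605 - 23392/7 = -2344627/7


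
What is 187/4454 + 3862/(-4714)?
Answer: -479995/617534 ≈ -0.77728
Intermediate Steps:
187/4454 + 3862/(-4714) = 187*(1/4454) + 3862*(-1/4714) = 11/262 - 1931/2357 = -479995/617534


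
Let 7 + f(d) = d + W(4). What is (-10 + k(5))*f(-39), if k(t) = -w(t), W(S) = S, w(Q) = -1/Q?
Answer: 2058/5 ≈ 411.60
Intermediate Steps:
k(t) = 1/t (k(t) = -(-1)/t = 1/t)
f(d) = -3 + d (f(d) = -7 + (d + 4) = -7 + (4 + d) = -3 + d)
(-10 + k(5))*f(-39) = (-10 + 1/5)*(-3 - 39) = (-10 + 1/5)*(-42) = -49/5*(-42) = 2058/5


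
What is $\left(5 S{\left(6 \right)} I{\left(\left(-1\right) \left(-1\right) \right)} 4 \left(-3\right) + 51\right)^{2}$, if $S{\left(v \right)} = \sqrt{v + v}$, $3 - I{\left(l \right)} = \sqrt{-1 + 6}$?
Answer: $9 \left(17 + 40 \sqrt{3} \left(-3 + \sqrt{5}\right)\right)^{2} \approx 11617.0$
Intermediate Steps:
$I{\left(l \right)} = 3 - \sqrt{5}$ ($I{\left(l \right)} = 3 - \sqrt{-1 + 6} = 3 - \sqrt{5}$)
$S{\left(v \right)} = \sqrt{2} \sqrt{v}$ ($S{\left(v \right)} = \sqrt{2 v} = \sqrt{2} \sqrt{v}$)
$\left(5 S{\left(6 \right)} I{\left(\left(-1\right) \left(-1\right) \right)} 4 \left(-3\right) + 51\right)^{2} = \left(5 \sqrt{2} \sqrt{6} \left(3 - \sqrt{5}\right) 4 \left(-3\right) + 51\right)^{2} = \left(5 \cdot 2 \sqrt{3} \left(12 - 4 \sqrt{5}\right) \left(-3\right) + 51\right)^{2} = \left(10 \sqrt{3} \left(-36 + 12 \sqrt{5}\right) + 51\right)^{2} = \left(51 + 10 \sqrt{3} \left(-36 + 12 \sqrt{5}\right)\right)^{2}$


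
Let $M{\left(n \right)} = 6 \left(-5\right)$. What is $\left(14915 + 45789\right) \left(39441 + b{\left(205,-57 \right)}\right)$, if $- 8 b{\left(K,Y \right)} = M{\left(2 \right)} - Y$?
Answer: $2394021588$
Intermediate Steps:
$M{\left(n \right)} = -30$
$b{\left(K,Y \right)} = \frac{15}{4} + \frac{Y}{8}$ ($b{\left(K,Y \right)} = - \frac{-30 - Y}{8} = \frac{15}{4} + \frac{Y}{8}$)
$\left(14915 + 45789\right) \left(39441 + b{\left(205,-57 \right)}\right) = \left(14915 + 45789\right) \left(39441 + \left(\frac{15}{4} + \frac{1}{8} \left(-57\right)\right)\right) = 60704 \left(39441 + \left(\frac{15}{4} - \frac{57}{8}\right)\right) = 60704 \left(39441 - \frac{27}{8}\right) = 60704 \cdot \frac{315501}{8} = 2394021588$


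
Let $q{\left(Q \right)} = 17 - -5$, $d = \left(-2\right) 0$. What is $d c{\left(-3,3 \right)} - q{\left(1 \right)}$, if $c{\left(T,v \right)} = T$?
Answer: $-22$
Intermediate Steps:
$d = 0$
$q{\left(Q \right)} = 22$ ($q{\left(Q \right)} = 17 + 5 = 22$)
$d c{\left(-3,3 \right)} - q{\left(1 \right)} = 0 \left(-3\right) - 22 = 0 - 22 = -22$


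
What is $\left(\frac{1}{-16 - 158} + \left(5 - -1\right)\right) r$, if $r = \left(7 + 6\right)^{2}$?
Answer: $\frac{176267}{174} \approx 1013.0$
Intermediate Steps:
$r = 169$ ($r = 13^{2} = 169$)
$\left(\frac{1}{-16 - 158} + \left(5 - -1\right)\right) r = \left(\frac{1}{-16 - 158} + \left(5 - -1\right)\right) 169 = \left(\frac{1}{-174} + \left(5 + 1\right)\right) 169 = \left(- \frac{1}{174} + 6\right) 169 = \frac{1043}{174} \cdot 169 = \frac{176267}{174}$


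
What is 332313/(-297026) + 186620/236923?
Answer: -23301600779/70372290998 ≈ -0.33112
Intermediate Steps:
332313/(-297026) + 186620/236923 = 332313*(-1/297026) + 186620*(1/236923) = -332313/297026 + 186620/236923 = -23301600779/70372290998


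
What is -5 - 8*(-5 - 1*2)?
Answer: 51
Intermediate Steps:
-5 - 8*(-5 - 1*2) = -5 - 8*(-5 - 2) = -5 - 8*(-7) = -5 + 56 = 51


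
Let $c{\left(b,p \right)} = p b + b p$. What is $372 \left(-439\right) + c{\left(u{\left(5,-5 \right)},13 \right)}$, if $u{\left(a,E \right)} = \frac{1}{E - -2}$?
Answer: $- \frac{489950}{3} \approx -1.6332 \cdot 10^{5}$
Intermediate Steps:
$u{\left(a,E \right)} = \frac{1}{2 + E}$ ($u{\left(a,E \right)} = \frac{1}{E + \left(-3 + 5\right)} = \frac{1}{E + 2} = \frac{1}{2 + E}$)
$c{\left(b,p \right)} = 2 b p$ ($c{\left(b,p \right)} = b p + b p = 2 b p$)
$372 \left(-439\right) + c{\left(u{\left(5,-5 \right)},13 \right)} = 372 \left(-439\right) + 2 \frac{1}{2 - 5} \cdot 13 = -163308 + 2 \frac{1}{-3} \cdot 13 = -163308 + 2 \left(- \frac{1}{3}\right) 13 = -163308 - \frac{26}{3} = - \frac{489950}{3}$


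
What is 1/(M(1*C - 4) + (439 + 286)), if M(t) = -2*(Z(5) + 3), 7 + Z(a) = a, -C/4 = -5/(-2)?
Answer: 1/723 ≈ 0.0013831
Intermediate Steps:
C = -10 (C = -(-20)/(-2) = -(-20)*(-1)/2 = -4*5/2 = -10)
Z(a) = -7 + a
M(t) = -2 (M(t) = -2*((-7 + 5) + 3) = -2*(-2 + 3) = -2*1 = -2)
1/(M(1*C - 4) + (439 + 286)) = 1/(-2 + (439 + 286)) = 1/(-2 + 725) = 1/723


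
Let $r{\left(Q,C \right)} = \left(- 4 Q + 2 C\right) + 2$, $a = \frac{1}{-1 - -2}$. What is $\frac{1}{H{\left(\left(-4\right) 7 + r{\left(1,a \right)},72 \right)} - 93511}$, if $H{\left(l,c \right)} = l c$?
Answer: $- \frac{1}{95527} \approx -1.0468 \cdot 10^{-5}$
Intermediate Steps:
$a = 1$ ($a = \frac{1}{-1 + 2} = 1^{-1} = 1$)
$r{\left(Q,C \right)} = 2 - 4 Q + 2 C$
$H{\left(l,c \right)} = c l$
$\frac{1}{H{\left(\left(-4\right) 7 + r{\left(1,a \right)},72 \right)} - 93511} = \frac{1}{72 \left(\left(-4\right) 7 + \left(2 - 4 + 2 \cdot 1\right)\right) - 93511} = \frac{1}{72 \left(-28 + \left(2 - 4 + 2\right)\right) - 93511} = \frac{1}{72 \left(-28 + 0\right) - 93511} = \frac{1}{72 \left(-28\right) - 93511} = \frac{1}{-2016 - 93511} = \frac{1}{-95527} = - \frac{1}{95527}$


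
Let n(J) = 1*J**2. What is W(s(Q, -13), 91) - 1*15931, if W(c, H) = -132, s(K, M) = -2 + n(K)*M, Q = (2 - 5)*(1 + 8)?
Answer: -16063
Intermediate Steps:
n(J) = J**2
Q = -27 (Q = -3*9 = -27)
s(K, M) = -2 + M*K**2 (s(K, M) = -2 + K**2*M = -2 + M*K**2)
W(s(Q, -13), 91) - 1*15931 = -132 - 1*15931 = -132 - 15931 = -16063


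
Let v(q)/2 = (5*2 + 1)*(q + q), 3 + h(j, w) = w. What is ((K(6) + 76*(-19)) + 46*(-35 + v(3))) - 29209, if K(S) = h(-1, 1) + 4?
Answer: -26189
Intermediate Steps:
h(j, w) = -3 + w
K(S) = 2 (K(S) = (-3 + 1) + 4 = -2 + 4 = 2)
v(q) = 44*q (v(q) = 2*((5*2 + 1)*(q + q)) = 2*((10 + 1)*(2*q)) = 2*(11*(2*q)) = 2*(22*q) = 44*q)
((K(6) + 76*(-19)) + 46*(-35 + v(3))) - 29209 = ((2 + 76*(-19)) + 46*(-35 + 44*3)) - 29209 = ((2 - 1444) + 46*(-35 + 132)) - 29209 = (-1442 + 46*97) - 29209 = (-1442 + 4462) - 29209 = 3020 - 29209 = -26189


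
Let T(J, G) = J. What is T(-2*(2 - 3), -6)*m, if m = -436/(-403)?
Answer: 872/403 ≈ 2.1638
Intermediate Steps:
m = 436/403 (m = -436*(-1/403) = 436/403 ≈ 1.0819)
T(-2*(2 - 3), -6)*m = -2*(2 - 3)*(436/403) = -2*(-1)*(436/403) = 2*(436/403) = 872/403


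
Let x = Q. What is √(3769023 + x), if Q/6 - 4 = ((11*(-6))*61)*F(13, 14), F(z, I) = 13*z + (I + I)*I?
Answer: 3*I*√1086941 ≈ 3127.7*I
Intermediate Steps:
F(z, I) = 2*I² + 13*z (F(z, I) = 13*z + (2*I)*I = 13*z + 2*I² = 2*I² + 13*z)
Q = -13551492 (Q = 24 + 6*(((11*(-6))*61)*(2*14² + 13*13)) = 24 + 6*((-66*61)*(2*196 + 169)) = 24 + 6*(-4026*(392 + 169)) = 24 + 6*(-4026*561) = 24 + 6*(-2258586) = 24 - 13551516 = -13551492)
x = -13551492
√(3769023 + x) = √(3769023 - 13551492) = √(-9782469) = 3*I*√1086941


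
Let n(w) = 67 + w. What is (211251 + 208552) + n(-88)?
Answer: 419782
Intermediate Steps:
(211251 + 208552) + n(-88) = (211251 + 208552) + (67 - 88) = 419803 - 21 = 419782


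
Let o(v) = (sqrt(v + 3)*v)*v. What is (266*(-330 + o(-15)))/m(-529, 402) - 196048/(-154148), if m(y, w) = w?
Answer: -560512506/2581979 + 19950*I*sqrt(3)/67 ≈ -217.09 + 515.74*I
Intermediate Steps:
o(v) = v**2*sqrt(3 + v) (o(v) = (sqrt(3 + v)*v)*v = (v*sqrt(3 + v))*v = v**2*sqrt(3 + v))
(266*(-330 + o(-15)))/m(-529, 402) - 196048/(-154148) = (266*(-330 + (-15)**2*sqrt(3 - 15)))/402 - 196048/(-154148) = (266*(-330 + 225*sqrt(-12)))*(1/402) - 196048*(-1/154148) = (266*(-330 + 225*(2*I*sqrt(3))))*(1/402) + 49012/38537 = (266*(-330 + 450*I*sqrt(3)))*(1/402) + 49012/38537 = (-87780 + 119700*I*sqrt(3))*(1/402) + 49012/38537 = (-14630/67 + 19950*I*sqrt(3)/67) + 49012/38537 = -560512506/2581979 + 19950*I*sqrt(3)/67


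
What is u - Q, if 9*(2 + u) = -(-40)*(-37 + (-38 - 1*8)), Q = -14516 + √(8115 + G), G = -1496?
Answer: 127306/9 - √6619 ≈ 14064.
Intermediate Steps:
Q = -14516 + √6619 (Q = -14516 + √(8115 - 1496) = -14516 + √6619 ≈ -14435.)
u = -3338/9 (u = -2 + (-(-40)*(-37 + (-38 - 1*8)))/9 = -2 + (-(-40)*(-37 + (-38 - 8)))/9 = -2 + (-(-40)*(-37 - 46))/9 = -2 + (-(-40)*(-83))/9 = -2 + (-1*3320)/9 = -2 + (⅑)*(-3320) = -2 - 3320/9 = -3338/9 ≈ -370.89)
u - Q = -3338/9 - (-14516 + √6619) = -3338/9 + (14516 - √6619) = 127306/9 - √6619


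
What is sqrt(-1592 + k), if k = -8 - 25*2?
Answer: 5*I*sqrt(66) ≈ 40.62*I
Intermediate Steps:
k = -58 (k = -8 - 50 = -58)
sqrt(-1592 + k) = sqrt(-1592 - 58) = sqrt(-1650) = 5*I*sqrt(66)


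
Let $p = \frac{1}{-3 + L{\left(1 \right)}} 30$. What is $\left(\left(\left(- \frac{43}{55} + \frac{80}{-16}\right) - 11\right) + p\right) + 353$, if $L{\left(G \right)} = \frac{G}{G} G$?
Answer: $\frac{17667}{55} \approx 321.22$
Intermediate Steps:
$L{\left(G \right)} = G$ ($L{\left(G \right)} = 1 G = G$)
$p = -15$ ($p = \frac{1}{-3 + 1} \cdot 30 = \frac{1}{-2} \cdot 30 = \left(- \frac{1}{2}\right) 30 = -15$)
$\left(\left(\left(- \frac{43}{55} + \frac{80}{-16}\right) - 11\right) + p\right) + 353 = \left(\left(\left(- \frac{43}{55} + \frac{80}{-16}\right) - 11\right) - 15\right) + 353 = \left(\left(\left(\left(-43\right) \frac{1}{55} + 80 \left(- \frac{1}{16}\right)\right) - 11\right) - 15\right) + 353 = \left(\left(\left(- \frac{43}{55} - 5\right) - 11\right) - 15\right) + 353 = \left(\left(- \frac{318}{55} - 11\right) - 15\right) + 353 = \left(- \frac{923}{55} - 15\right) + 353 = - \frac{1748}{55} + 353 = \frac{17667}{55}$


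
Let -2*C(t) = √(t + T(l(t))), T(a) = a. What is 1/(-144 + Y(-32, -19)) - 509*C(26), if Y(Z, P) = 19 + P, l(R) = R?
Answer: -1/144 + 509*√13 ≈ 1835.2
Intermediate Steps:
C(t) = -√2*√t/2 (C(t) = -√(t + t)/2 = -√2*√t/2)
1/(-144 + Y(-32, -19)) - 509*C(26) = 1/(-144 + (19 - 19)) - (-509)*√2*√26/2 = 1/(-144 + 0) - (-509)*√13 = 1/(-144) + 509*√13 = -1/144 + 509*√13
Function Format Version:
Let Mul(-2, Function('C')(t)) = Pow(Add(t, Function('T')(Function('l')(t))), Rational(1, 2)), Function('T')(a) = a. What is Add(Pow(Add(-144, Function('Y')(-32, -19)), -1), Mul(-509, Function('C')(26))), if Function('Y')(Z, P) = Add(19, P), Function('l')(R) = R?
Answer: Add(Rational(-1, 144), Mul(509, Pow(13, Rational(1, 2)))) ≈ 1835.2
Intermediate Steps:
Function('C')(t) = Mul(Rational(-1, 2), Pow(2, Rational(1, 2)), Pow(t, Rational(1, 2))) (Function('C')(t) = Mul(Rational(-1, 2), Pow(Add(t, t), Rational(1, 2))) = Mul(Rational(-1, 2), Pow(Mul(2, t), Rational(1, 2))) = Mul(Rational(-1, 2), Mul(Pow(2, Rational(1, 2)), Pow(t, Rational(1, 2)))) = Mul(Rational(-1, 2), Pow(2, Rational(1, 2)), Pow(t, Rational(1, 2))))
Add(Pow(Add(-144, Function('Y')(-32, -19)), -1), Mul(-509, Function('C')(26))) = Add(Pow(Add(-144, Add(19, -19)), -1), Mul(-509, Mul(Rational(-1, 2), Pow(2, Rational(1, 2)), Pow(26, Rational(1, 2))))) = Add(Pow(Add(-144, 0), -1), Mul(-509, Mul(-1, Pow(13, Rational(1, 2))))) = Add(Pow(-144, -1), Mul(509, Pow(13, Rational(1, 2)))) = Add(Rational(-1, 144), Mul(509, Pow(13, Rational(1, 2))))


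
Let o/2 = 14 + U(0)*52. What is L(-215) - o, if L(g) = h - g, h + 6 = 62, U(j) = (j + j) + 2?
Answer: 35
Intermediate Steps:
U(j) = 2 + 2*j (U(j) = 2*j + 2 = 2 + 2*j)
h = 56 (h = -6 + 62 = 56)
L(g) = 56 - g
o = 236 (o = 2*(14 + (2 + 2*0)*52) = 2*(14 + (2 + 0)*52) = 2*(14 + 2*52) = 2*(14 + 104) = 2*118 = 236)
L(-215) - o = (56 - 1*(-215)) - 1*236 = (56 + 215) - 236 = 271 - 236 = 35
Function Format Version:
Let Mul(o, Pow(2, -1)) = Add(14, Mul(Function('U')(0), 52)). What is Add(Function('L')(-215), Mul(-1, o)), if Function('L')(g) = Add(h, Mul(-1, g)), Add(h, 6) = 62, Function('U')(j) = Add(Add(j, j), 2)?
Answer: 35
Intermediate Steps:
Function('U')(j) = Add(2, Mul(2, j)) (Function('U')(j) = Add(Mul(2, j), 2) = Add(2, Mul(2, j)))
h = 56 (h = Add(-6, 62) = 56)
Function('L')(g) = Add(56, Mul(-1, g))
o = 236 (o = Mul(2, Add(14, Mul(Add(2, Mul(2, 0)), 52))) = Mul(2, Add(14, Mul(Add(2, 0), 52))) = Mul(2, Add(14, Mul(2, 52))) = Mul(2, Add(14, 104)) = Mul(2, 118) = 236)
Add(Function('L')(-215), Mul(-1, o)) = Add(Add(56, Mul(-1, -215)), Mul(-1, 236)) = Add(Add(56, 215), -236) = Add(271, -236) = 35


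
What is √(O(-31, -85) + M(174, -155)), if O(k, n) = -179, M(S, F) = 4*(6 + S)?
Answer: √541 ≈ 23.259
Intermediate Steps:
M(S, F) = 24 + 4*S
√(O(-31, -85) + M(174, -155)) = √(-179 + (24 + 4*174)) = √(-179 + (24 + 696)) = √(-179 + 720) = √541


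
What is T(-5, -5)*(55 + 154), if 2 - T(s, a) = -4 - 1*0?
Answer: 1254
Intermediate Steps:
T(s, a) = 6 (T(s, a) = 2 - (-4 - 1*0) = 2 - (-4 + 0) = 2 - 1*(-4) = 2 + 4 = 6)
T(-5, -5)*(55 + 154) = 6*(55 + 154) = 6*209 = 1254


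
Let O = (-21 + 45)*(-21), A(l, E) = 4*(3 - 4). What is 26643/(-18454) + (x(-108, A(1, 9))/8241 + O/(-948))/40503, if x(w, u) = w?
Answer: -78060434014319/54068236434902 ≈ -1.4437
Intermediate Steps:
A(l, E) = -4 (A(l, E) = 4*(-1) = -4)
O = -504 (O = 24*(-21) = -504)
26643/(-18454) + (x(-108, A(1, 9))/8241 + O/(-948))/40503 = 26643/(-18454) + (-108/8241 - 504/(-948))/40503 = 26643*(-1/18454) + (-108*1/8241 - 504*(-1/948))*(1/40503) = -26643/18454 + (-36/2747 + 42/79)*(1/40503) = -26643/18454 + (112530/217013)*(1/40503) = -26643/18454 + 37510/2929892513 = -78060434014319/54068236434902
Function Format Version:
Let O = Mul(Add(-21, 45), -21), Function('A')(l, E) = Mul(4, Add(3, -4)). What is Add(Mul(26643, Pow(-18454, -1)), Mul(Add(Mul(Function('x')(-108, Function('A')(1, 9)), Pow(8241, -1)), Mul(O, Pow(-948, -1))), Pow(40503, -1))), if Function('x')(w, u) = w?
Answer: Rational(-78060434014319, 54068236434902) ≈ -1.4437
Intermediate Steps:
Function('A')(l, E) = -4 (Function('A')(l, E) = Mul(4, -1) = -4)
O = -504 (O = Mul(24, -21) = -504)
Add(Mul(26643, Pow(-18454, -1)), Mul(Add(Mul(Function('x')(-108, Function('A')(1, 9)), Pow(8241, -1)), Mul(O, Pow(-948, -1))), Pow(40503, -1))) = Add(Mul(26643, Pow(-18454, -1)), Mul(Add(Mul(-108, Pow(8241, -1)), Mul(-504, Pow(-948, -1))), Pow(40503, -1))) = Add(Mul(26643, Rational(-1, 18454)), Mul(Add(Mul(-108, Rational(1, 8241)), Mul(-504, Rational(-1, 948))), Rational(1, 40503))) = Add(Rational(-26643, 18454), Mul(Add(Rational(-36, 2747), Rational(42, 79)), Rational(1, 40503))) = Add(Rational(-26643, 18454), Mul(Rational(112530, 217013), Rational(1, 40503))) = Add(Rational(-26643, 18454), Rational(37510, 2929892513)) = Rational(-78060434014319, 54068236434902)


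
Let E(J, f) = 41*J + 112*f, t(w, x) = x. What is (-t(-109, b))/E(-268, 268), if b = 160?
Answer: -40/4757 ≈ -0.0084087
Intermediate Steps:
(-t(-109, b))/E(-268, 268) = (-1*160)/(41*(-268) + 112*268) = -160/(-10988 + 30016) = -160/19028 = -160*1/19028 = -40/4757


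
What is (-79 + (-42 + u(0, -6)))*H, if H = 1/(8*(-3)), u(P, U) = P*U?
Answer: 121/24 ≈ 5.0417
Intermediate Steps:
H = -1/24 (H = 1/(-24) = -1/24 ≈ -0.041667)
(-79 + (-42 + u(0, -6)))*H = (-79 + (-42 + 0*(-6)))*(-1/24) = (-79 + (-42 + 0))*(-1/24) = (-79 - 42)*(-1/24) = -121*(-1/24) = 121/24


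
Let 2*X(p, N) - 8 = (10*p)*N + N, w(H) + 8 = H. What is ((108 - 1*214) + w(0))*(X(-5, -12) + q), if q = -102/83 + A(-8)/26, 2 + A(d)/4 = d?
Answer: -36315384/1079 ≈ -33657.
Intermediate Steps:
w(H) = -8 + H
A(d) = -8 + 4*d
q = -2986/1079 (q = -102/83 + (-8 + 4*(-8))/26 = -102*1/83 + (-8 - 32)*(1/26) = -102/83 - 40*1/26 = -102/83 - 20/13 = -2986/1079 ≈ -2.7674)
X(p, N) = 4 + N/2 + 5*N*p (X(p, N) = 4 + ((10*p)*N + N)/2 = 4 + (10*N*p + N)/2 = 4 + (N + 10*N*p)/2 = 4 + (N/2 + 5*N*p) = 4 + N/2 + 5*N*p)
((108 - 1*214) + w(0))*(X(-5, -12) + q) = ((108 - 1*214) + (-8 + 0))*((4 + (½)*(-12) + 5*(-12)*(-5)) - 2986/1079) = ((108 - 214) - 8)*((4 - 6 + 300) - 2986/1079) = (-106 - 8)*(298 - 2986/1079) = -114*318556/1079 = -36315384/1079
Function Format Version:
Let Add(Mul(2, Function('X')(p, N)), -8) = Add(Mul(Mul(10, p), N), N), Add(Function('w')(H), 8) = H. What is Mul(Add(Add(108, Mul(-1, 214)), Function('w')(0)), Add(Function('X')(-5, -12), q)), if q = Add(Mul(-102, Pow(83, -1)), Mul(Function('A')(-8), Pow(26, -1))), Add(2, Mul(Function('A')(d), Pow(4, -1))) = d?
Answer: Rational(-36315384, 1079) ≈ -33657.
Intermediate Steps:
Function('w')(H) = Add(-8, H)
Function('A')(d) = Add(-8, Mul(4, d))
q = Rational(-2986, 1079) (q = Add(Mul(-102, Pow(83, -1)), Mul(Add(-8, Mul(4, -8)), Pow(26, -1))) = Add(Mul(-102, Rational(1, 83)), Mul(Add(-8, -32), Rational(1, 26))) = Add(Rational(-102, 83), Mul(-40, Rational(1, 26))) = Add(Rational(-102, 83), Rational(-20, 13)) = Rational(-2986, 1079) ≈ -2.7674)
Function('X')(p, N) = Add(4, Mul(Rational(1, 2), N), Mul(5, N, p)) (Function('X')(p, N) = Add(4, Mul(Rational(1, 2), Add(Mul(Mul(10, p), N), N))) = Add(4, Mul(Rational(1, 2), Add(Mul(10, N, p), N))) = Add(4, Mul(Rational(1, 2), Add(N, Mul(10, N, p)))) = Add(4, Add(Mul(Rational(1, 2), N), Mul(5, N, p))) = Add(4, Mul(Rational(1, 2), N), Mul(5, N, p)))
Mul(Add(Add(108, Mul(-1, 214)), Function('w')(0)), Add(Function('X')(-5, -12), q)) = Mul(Add(Add(108, Mul(-1, 214)), Add(-8, 0)), Add(Add(4, Mul(Rational(1, 2), -12), Mul(5, -12, -5)), Rational(-2986, 1079))) = Mul(Add(Add(108, -214), -8), Add(Add(4, -6, 300), Rational(-2986, 1079))) = Mul(Add(-106, -8), Add(298, Rational(-2986, 1079))) = Mul(-114, Rational(318556, 1079)) = Rational(-36315384, 1079)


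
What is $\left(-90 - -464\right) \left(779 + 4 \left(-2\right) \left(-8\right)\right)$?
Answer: $315282$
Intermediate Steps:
$\left(-90 - -464\right) \left(779 + 4 \left(-2\right) \left(-8\right)\right) = \left(-90 + 464\right) \left(779 - -64\right) = 374 \left(779 + 64\right) = 374 \cdot 843 = 315282$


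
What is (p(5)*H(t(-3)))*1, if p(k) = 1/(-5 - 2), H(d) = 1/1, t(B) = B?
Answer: -⅐ ≈ -0.14286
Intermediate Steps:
H(d) = 1
p(k) = -⅐ (p(k) = 1/(-7) = -⅐)
(p(5)*H(t(-3)))*1 = -⅐*1*1 = -⅐*1 = -⅐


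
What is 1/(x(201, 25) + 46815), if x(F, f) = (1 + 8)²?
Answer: 1/46896 ≈ 2.1324e-5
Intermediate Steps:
x(F, f) = 81 (x(F, f) = 9² = 81)
1/(x(201, 25) + 46815) = 1/(81 + 46815) = 1/46896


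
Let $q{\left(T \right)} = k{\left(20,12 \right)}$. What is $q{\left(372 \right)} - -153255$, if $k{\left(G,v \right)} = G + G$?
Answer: $153295$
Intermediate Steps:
$k{\left(G,v \right)} = 2 G$
$q{\left(T \right)} = 40$ ($q{\left(T \right)} = 2 \cdot 20 = 40$)
$q{\left(372 \right)} - -153255 = 40 - -153255 = 40 + 153255 = 153295$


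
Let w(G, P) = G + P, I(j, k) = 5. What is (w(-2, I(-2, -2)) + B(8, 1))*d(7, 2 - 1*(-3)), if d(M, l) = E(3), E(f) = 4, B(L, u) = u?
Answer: 16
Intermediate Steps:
d(M, l) = 4
(w(-2, I(-2, -2)) + B(8, 1))*d(7, 2 - 1*(-3)) = ((-2 + 5) + 1)*4 = (3 + 1)*4 = 4*4 = 16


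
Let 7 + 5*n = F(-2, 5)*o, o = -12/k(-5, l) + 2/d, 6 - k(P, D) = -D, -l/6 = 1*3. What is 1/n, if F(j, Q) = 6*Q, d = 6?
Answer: 5/33 ≈ 0.15152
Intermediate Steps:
l = -18 (l = -6*3 = -18)
k(P, D) = 6 + D (k(P, D) = 6 - (-1)*D = 6 + D)
o = 4/3 (o = -12/(6 - 18) + 2/6 = -12/(-12) + 2*(⅙) = -12*(-1/12) + ⅓ = 1 + ⅓ = 4/3 ≈ 1.3333)
n = 33/5 (n = -7/5 + ((6*5)*(4/3))/5 = -7/5 + (30*(4/3))/5 = -7/5 + (⅕)*40 = -7/5 + 8 = 33/5 ≈ 6.6000)
1/n = 1/(33/5) = 5/33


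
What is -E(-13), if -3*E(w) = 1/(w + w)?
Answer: -1/78 ≈ -0.012821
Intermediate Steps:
E(w) = -1/(6*w) (E(w) = -1/(3*(w + w)) = -1/(2*w)/3 = -1/(6*w))
-E(-13) = -(-1)/(6*(-13)) = -(-1)*(-1)/(6*13) = -1*1/78 = -1/78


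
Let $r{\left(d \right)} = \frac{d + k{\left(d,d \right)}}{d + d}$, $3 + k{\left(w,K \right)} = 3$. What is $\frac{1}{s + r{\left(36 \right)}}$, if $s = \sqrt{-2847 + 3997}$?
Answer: $- \frac{2}{4599} + \frac{20 \sqrt{46}}{4599} \approx 0.02906$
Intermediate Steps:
$k{\left(w,K \right)} = 0$ ($k{\left(w,K \right)} = -3 + 3 = 0$)
$r{\left(d \right)} = \frac{1}{2}$ ($r{\left(d \right)} = \frac{d + 0}{d + d} = \frac{d}{2 d} = d \frac{1}{2 d} = \frac{1}{2}$)
$s = 5 \sqrt{46}$ ($s = \sqrt{1150} = 5 \sqrt{46} \approx 33.912$)
$\frac{1}{s + r{\left(36 \right)}} = \frac{1}{5 \sqrt{46} + \frac{1}{2}} = \frac{1}{\frac{1}{2} + 5 \sqrt{46}}$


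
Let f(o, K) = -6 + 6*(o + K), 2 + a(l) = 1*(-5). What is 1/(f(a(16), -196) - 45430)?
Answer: -1/46654 ≈ -2.1434e-5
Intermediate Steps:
a(l) = -7 (a(l) = -2 + 1*(-5) = -2 - 5 = -7)
f(o, K) = -6 + 6*K + 6*o (f(o, K) = -6 + 6*(K + o) = -6 + (6*K + 6*o) = -6 + 6*K + 6*o)
1/(f(a(16), -196) - 45430) = 1/((-6 + 6*(-196) + 6*(-7)) - 45430) = 1/((-6 - 1176 - 42) - 45430) = 1/(-1224 - 45430) = 1/(-46654) = -1/46654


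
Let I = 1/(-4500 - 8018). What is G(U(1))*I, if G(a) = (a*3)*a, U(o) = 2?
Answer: -6/6259 ≈ -0.00095862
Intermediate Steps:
G(a) = 3*a**2 (G(a) = (3*a)*a = 3*a**2)
I = -1/12518 (I = 1/(-12518) = -1/12518 ≈ -7.9885e-5)
G(U(1))*I = (3*2**2)*(-1/12518) = (3*4)*(-1/12518) = 12*(-1/12518) = -6/6259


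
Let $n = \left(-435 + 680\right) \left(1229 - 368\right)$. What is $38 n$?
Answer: $8015910$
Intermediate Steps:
$n = 210945$ ($n = 245 \cdot 861 = 210945$)
$38 n = 38 \cdot 210945 = 8015910$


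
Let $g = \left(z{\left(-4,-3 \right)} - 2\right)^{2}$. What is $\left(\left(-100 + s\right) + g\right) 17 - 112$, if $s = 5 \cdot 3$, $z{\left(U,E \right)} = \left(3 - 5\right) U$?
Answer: $-945$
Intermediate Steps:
$z{\left(U,E \right)} = - 2 U$
$s = 15$
$g = 36$ ($g = \left(\left(-2\right) \left(-4\right) - 2\right)^{2} = \left(8 - 2\right)^{2} = 6^{2} = 36$)
$\left(\left(-100 + s\right) + g\right) 17 - 112 = \left(\left(-100 + 15\right) + 36\right) 17 - 112 = \left(-85 + 36\right) 17 - 112 = \left(-49\right) 17 - 112 = -833 - 112 = -945$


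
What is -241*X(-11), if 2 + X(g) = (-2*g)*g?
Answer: 58804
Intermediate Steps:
X(g) = -2 - 2*g² (X(g) = -2 + (-2*g)*g = -2 - 2*g²)
-241*X(-11) = -241*(-2 - 2*(-11)²) = -241*(-2 - 2*121) = -241*(-2 - 242) = -241*(-244) = 58804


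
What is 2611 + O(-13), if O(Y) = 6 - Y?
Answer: 2630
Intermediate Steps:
2611 + O(-13) = 2611 + (6 - 1*(-13)) = 2611 + (6 + 13) = 2611 + 19 = 2630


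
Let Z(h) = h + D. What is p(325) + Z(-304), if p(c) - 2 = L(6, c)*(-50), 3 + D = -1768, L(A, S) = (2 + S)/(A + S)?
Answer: -702513/331 ≈ -2122.4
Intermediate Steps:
L(A, S) = (2 + S)/(A + S)
D = -1771 (D = -3 - 1768 = -1771)
p(c) = 2 - 50*(2 + c)/(6 + c) (p(c) = 2 + ((2 + c)/(6 + c))*(-50) = 2 - 50*(2 + c)/(6 + c))
Z(h) = -1771 + h (Z(h) = h - 1771 = -1771 + h)
p(325) + Z(-304) = 8*(-11 - 6*325)/(6 + 325) + (-1771 - 304) = 8*(-11 - 1950)/331 - 2075 = 8*(1/331)*(-1961) - 2075 = -15688/331 - 2075 = -702513/331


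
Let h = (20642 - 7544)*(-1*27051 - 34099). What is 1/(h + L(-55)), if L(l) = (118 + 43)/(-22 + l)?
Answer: -11/8810369723 ≈ -1.2485e-9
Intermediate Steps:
h = -800942700 (h = 13098*(-27051 - 34099) = 13098*(-61150) = -800942700)
L(l) = 161/(-22 + l)
1/(h + L(-55)) = 1/(-800942700 + 161/(-22 - 55)) = 1/(-800942700 + 161/(-77)) = 1/(-800942700 + 161*(-1/77)) = 1/(-800942700 - 23/11) = 1/(-8810369723/11) = -11/8810369723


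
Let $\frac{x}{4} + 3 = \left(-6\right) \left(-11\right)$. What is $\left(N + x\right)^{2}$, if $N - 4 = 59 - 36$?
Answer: $77841$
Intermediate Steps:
$N = 27$ ($N = 4 + \left(59 - 36\right) = 4 + 23 = 27$)
$x = 252$ ($x = -12 + 4 \left(\left(-6\right) \left(-11\right)\right) = -12 + 4 \cdot 66 = -12 + 264 = 252$)
$\left(N + x\right)^{2} = \left(27 + 252\right)^{2} = 279^{2} = 77841$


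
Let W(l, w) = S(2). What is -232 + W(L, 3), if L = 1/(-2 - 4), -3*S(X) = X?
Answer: -698/3 ≈ -232.67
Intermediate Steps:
S(X) = -X/3
L = -⅙ (L = 1/(-6) = -⅙ ≈ -0.16667)
W(l, w) = -⅔ (W(l, w) = -⅓*2 = -⅔)
-232 + W(L, 3) = -232 - ⅔ = -698/3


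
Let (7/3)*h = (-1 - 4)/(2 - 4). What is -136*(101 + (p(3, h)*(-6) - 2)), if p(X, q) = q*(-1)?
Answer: -100368/7 ≈ -14338.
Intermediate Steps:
h = 15/14 (h = 3*((-1 - 4)/(2 - 4))/7 = 3*(-5/(-2))/7 = 3*(-5*(-1/2))/7 = (3/7)*(5/2) = 15/14 ≈ 1.0714)
p(X, q) = -q
-136*(101 + (p(3, h)*(-6) - 2)) = -136*(101 + (-1*15/14*(-6) - 2)) = -136*(101 + (-15/14*(-6) - 2)) = -136*(101 + (45/7 - 2)) = -136*(101 + 31/7) = -136*738/7 = -100368/7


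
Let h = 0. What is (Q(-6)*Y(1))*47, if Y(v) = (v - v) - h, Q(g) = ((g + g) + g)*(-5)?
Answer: 0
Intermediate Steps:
Q(g) = -15*g (Q(g) = (2*g + g)*(-5) = (3*g)*(-5) = -15*g)
Y(v) = 0 (Y(v) = (v - v) - 1*0 = 0 + 0 = 0)
(Q(-6)*Y(1))*47 = (-15*(-6)*0)*47 = (90*0)*47 = 0*47 = 0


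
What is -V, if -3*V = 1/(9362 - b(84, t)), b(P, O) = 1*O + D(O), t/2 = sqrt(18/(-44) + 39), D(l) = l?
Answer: 51491/1446166038 + sqrt(18678)/1446166038 ≈ 3.5700e-5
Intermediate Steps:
t = sqrt(18678)/11 (t = 2*sqrt(18/(-44) + 39) = 2*sqrt(18*(-1/44) + 39) = 2*sqrt(-9/22 + 39) = 2*sqrt(849/22) = 2*(sqrt(18678)/22) = sqrt(18678)/11 ≈ 12.424)
b(P, O) = 2*O (b(P, O) = 1*O + O = O + O = 2*O)
V = -1/(3*(9362 - 2*sqrt(18678)/11)) ≈ -3.5700e-5
-V = -(-51491/1446166038 - sqrt(18678)/1446166038) = 51491/1446166038 + sqrt(18678)/1446166038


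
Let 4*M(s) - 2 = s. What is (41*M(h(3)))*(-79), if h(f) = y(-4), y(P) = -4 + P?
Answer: 9717/2 ≈ 4858.5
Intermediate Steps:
h(f) = -8 (h(f) = -4 - 4 = -8)
M(s) = 1/2 + s/4
(41*M(h(3)))*(-79) = (41*(1/2 + (1/4)*(-8)))*(-79) = (41*(1/2 - 2))*(-79) = (41*(-3/2))*(-79) = -123/2*(-79) = 9717/2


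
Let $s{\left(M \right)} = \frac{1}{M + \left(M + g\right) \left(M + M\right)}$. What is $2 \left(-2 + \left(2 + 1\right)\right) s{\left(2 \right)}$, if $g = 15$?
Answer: $\frac{1}{35} \approx 0.028571$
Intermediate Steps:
$s{\left(M \right)} = \frac{1}{M + 2 M \left(15 + M\right)}$ ($s{\left(M \right)} = \frac{1}{M + \left(M + 15\right) \left(M + M\right)} = \frac{1}{M + \left(15 + M\right) 2 M} = \frac{1}{M + 2 M \left(15 + M\right)}$)
$2 \left(-2 + \left(2 + 1\right)\right) s{\left(2 \right)} = 2 \left(-2 + \left(2 + 1\right)\right) \frac{1}{2 \left(31 + 2 \cdot 2\right)} = 2 \left(-2 + 3\right) \frac{1}{2 \left(31 + 4\right)} = 2 \cdot 1 \frac{1}{2 \cdot 35} = 2 \cdot \frac{1}{2} \cdot \frac{1}{35} = 2 \cdot \frac{1}{70} = \frac{1}{35}$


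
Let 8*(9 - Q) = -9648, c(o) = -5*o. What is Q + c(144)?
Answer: 495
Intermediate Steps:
Q = 1215 (Q = 9 - ⅛*(-9648) = 9 + 1206 = 1215)
Q + c(144) = 1215 - 5*144 = 1215 - 720 = 495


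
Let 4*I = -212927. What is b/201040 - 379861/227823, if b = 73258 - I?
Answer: -190199924503/183206143680 ≈ -1.0382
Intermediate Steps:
I = -212927/4 (I = (¼)*(-212927) = -212927/4 ≈ -53232.)
b = 505959/4 (b = 73258 - 1*(-212927/4) = 73258 + 212927/4 = 505959/4 ≈ 1.2649e+5)
b/201040 - 379861/227823 = (505959/4)/201040 - 379861/227823 = (505959/4)*(1/201040) - 379861*1/227823 = 505959/804160 - 379861/227823 = -190199924503/183206143680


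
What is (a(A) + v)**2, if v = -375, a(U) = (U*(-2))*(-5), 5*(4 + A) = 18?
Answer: 143641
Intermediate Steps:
A = -2/5 (A = -4 + (1/5)*18 = -4 + 18/5 = -2/5 ≈ -0.40000)
a(U) = 10*U (a(U) = -2*U*(-5) = 10*U)
(a(A) + v)**2 = (10*(-2/5) - 375)**2 = (-4 - 375)**2 = (-379)**2 = 143641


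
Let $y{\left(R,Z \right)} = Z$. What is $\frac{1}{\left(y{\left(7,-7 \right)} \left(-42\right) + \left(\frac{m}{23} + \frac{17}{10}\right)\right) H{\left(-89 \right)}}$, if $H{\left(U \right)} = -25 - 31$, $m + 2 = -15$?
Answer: $- \frac{115}{1899548} \approx -6.0541 \cdot 10^{-5}$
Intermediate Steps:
$m = -17$ ($m = -2 - 15 = -17$)
$H{\left(U \right)} = -56$
$\frac{1}{\left(y{\left(7,-7 \right)} \left(-42\right) + \left(\frac{m}{23} + \frac{17}{10}\right)\right) H{\left(-89 \right)}} = \frac{1}{\left(\left(-7\right) \left(-42\right) + \left(- \frac{17}{23} + \frac{17}{10}\right)\right) \left(-56\right)} = \frac{1}{294 + \left(\left(-17\right) \frac{1}{23} + 17 \cdot \frac{1}{10}\right)} \left(- \frac{1}{56}\right) = \frac{1}{294 + \left(- \frac{17}{23} + \frac{17}{10}\right)} \left(- \frac{1}{56}\right) = \frac{1}{294 + \frac{221}{230}} \left(- \frac{1}{56}\right) = \frac{1}{\frac{67841}{230}} \left(- \frac{1}{56}\right) = \frac{230}{67841} \left(- \frac{1}{56}\right) = - \frac{115}{1899548}$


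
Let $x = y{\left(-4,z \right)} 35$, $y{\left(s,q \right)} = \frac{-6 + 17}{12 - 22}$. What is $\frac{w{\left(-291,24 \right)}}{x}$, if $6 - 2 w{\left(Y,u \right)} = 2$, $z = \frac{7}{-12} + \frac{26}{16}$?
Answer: $- \frac{4}{77} \approx -0.051948$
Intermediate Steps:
$z = \frac{25}{24}$ ($z = 7 \left(- \frac{1}{12}\right) + 26 \cdot \frac{1}{16} = - \frac{7}{12} + \frac{13}{8} = \frac{25}{24} \approx 1.0417$)
$y{\left(s,q \right)} = - \frac{11}{10}$ ($y{\left(s,q \right)} = \frac{11}{-10} = 11 \left(- \frac{1}{10}\right) = - \frac{11}{10}$)
$w{\left(Y,u \right)} = 2$ ($w{\left(Y,u \right)} = 3 - 1 = 2$)
$x = - \frac{77}{2}$ ($x = \left(- \frac{11}{10}\right) 35 = - \frac{77}{2} \approx -38.5$)
$\frac{w{\left(-291,24 \right)}}{x} = \frac{2}{- \frac{77}{2}} = 2 \left(- \frac{2}{77}\right) = - \frac{4}{77}$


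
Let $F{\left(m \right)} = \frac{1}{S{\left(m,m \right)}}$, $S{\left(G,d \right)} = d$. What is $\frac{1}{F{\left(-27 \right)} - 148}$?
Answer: $- \frac{27}{3997} \approx -0.0067551$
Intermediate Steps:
$F{\left(m \right)} = \frac{1}{m}$
$\frac{1}{F{\left(-27 \right)} - 148} = \frac{1}{\frac{1}{-27} - 148} = \frac{1}{- \frac{1}{27} - 148} = \frac{1}{- \frac{3997}{27}} = - \frac{27}{3997}$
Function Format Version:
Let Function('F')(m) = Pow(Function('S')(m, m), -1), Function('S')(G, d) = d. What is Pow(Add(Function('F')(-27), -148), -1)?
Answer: Rational(-27, 3997) ≈ -0.0067551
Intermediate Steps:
Function('F')(m) = Pow(m, -1)
Pow(Add(Function('F')(-27), -148), -1) = Pow(Add(Pow(-27, -1), -148), -1) = Pow(Add(Rational(-1, 27), -148), -1) = Pow(Rational(-3997, 27), -1) = Rational(-27, 3997)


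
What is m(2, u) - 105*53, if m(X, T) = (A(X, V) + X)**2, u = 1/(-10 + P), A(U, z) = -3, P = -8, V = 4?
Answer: -5564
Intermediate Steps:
u = -1/18 (u = 1/(-10 - 8) = 1/(-18) = -1/18 ≈ -0.055556)
m(X, T) = (-3 + X)**2
m(2, u) - 105*53 = (-3 + 2)**2 - 105*53 = (-1)**2 - 5565 = 1 - 5565 = -5564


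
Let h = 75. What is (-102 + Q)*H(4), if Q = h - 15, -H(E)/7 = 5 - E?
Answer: 294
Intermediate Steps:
H(E) = -35 + 7*E (H(E) = -7*(5 - E) = -35 + 7*E)
Q = 60 (Q = 75 - 15 = 60)
(-102 + Q)*H(4) = (-102 + 60)*(-35 + 7*4) = -42*(-35 + 28) = -42*(-7) = 294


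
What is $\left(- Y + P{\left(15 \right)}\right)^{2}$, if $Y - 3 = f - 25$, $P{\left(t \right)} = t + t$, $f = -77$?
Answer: $16641$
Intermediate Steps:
$P{\left(t \right)} = 2 t$
$Y = -99$ ($Y = 3 - 102 = -99$)
$\left(- Y + P{\left(15 \right)}\right)^{2} = \left(\left(-1\right) \left(-99\right) + 2 \cdot 15\right)^{2} = \left(99 + 30\right)^{2} = 129^{2} = 16641$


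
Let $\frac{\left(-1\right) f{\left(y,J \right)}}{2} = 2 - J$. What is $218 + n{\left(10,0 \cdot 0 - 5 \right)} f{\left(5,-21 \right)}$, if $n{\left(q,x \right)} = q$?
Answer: $-242$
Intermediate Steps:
$f{\left(y,J \right)} = -4 + 2 J$ ($f{\left(y,J \right)} = - 2 \left(2 - J\right) = -4 + 2 J$)
$218 + n{\left(10,0 \cdot 0 - 5 \right)} f{\left(5,-21 \right)} = 218 + 10 \left(-4 + 2 \left(-21\right)\right) = 218 + 10 \left(-4 - 42\right) = 218 + 10 \left(-46\right) = 218 - 460 = -242$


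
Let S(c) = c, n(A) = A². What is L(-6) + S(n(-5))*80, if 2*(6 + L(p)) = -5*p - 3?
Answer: 4015/2 ≈ 2007.5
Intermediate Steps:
L(p) = -15/2 - 5*p/2 (L(p) = -6 + (-5*p - 3)/2 = -6 + (-3 - 5*p)/2 = -6 + (-3/2 - 5*p/2) = -15/2 - 5*p/2)
L(-6) + S(n(-5))*80 = (-15/2 - 5/2*(-6)) + (-5)²*80 = (-15/2 + 15) + 25*80 = 15/2 + 2000 = 4015/2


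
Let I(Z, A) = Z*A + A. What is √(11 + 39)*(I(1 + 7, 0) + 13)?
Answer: 65*√2 ≈ 91.924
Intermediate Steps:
I(Z, A) = A + A*Z (I(Z, A) = A*Z + A = A + A*Z)
√(11 + 39)*(I(1 + 7, 0) + 13) = √(11 + 39)*(0*(1 + (1 + 7)) + 13) = √50*(0*(1 + 8) + 13) = (5*√2)*(0*9 + 13) = (5*√2)*(0 + 13) = (5*√2)*13 = 65*√2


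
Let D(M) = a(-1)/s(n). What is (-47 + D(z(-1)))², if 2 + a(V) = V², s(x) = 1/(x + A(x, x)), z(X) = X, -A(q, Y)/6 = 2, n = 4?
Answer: 1521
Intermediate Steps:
A(q, Y) = -12 (A(q, Y) = -6*2 = -12)
s(x) = 1/(-12 + x) (s(x) = 1/(x - 12) = 1/(-12 + x))
a(V) = -2 + V²
D(M) = 8 (D(M) = (-2 + (-1)²)/(1/(-12 + 4)) = (-2 + 1)/(1/(-8)) = -1/(-⅛) = -1*(-8) = 8)
(-47 + D(z(-1)))² = (-47 + 8)² = (-39)² = 1521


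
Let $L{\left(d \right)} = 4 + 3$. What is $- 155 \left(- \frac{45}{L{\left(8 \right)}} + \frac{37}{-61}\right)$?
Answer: $\frac{465620}{427} \approx 1090.4$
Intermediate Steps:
$L{\left(d \right)} = 7$
$- 155 \left(- \frac{45}{L{\left(8 \right)}} + \frac{37}{-61}\right) = - 155 \left(- \frac{45}{7} + \frac{37}{-61}\right) = - 155 \left(\left(-45\right) \frac{1}{7} + 37 \left(- \frac{1}{61}\right)\right) = - 155 \left(- \frac{45}{7} - \frac{37}{61}\right) = \left(-155\right) \left(- \frac{3004}{427}\right) = \frac{465620}{427}$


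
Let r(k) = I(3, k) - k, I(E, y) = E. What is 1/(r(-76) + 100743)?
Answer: 1/100822 ≈ 9.9185e-6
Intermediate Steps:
r(k) = 3 - k
1/(r(-76) + 100743) = 1/((3 - 1*(-76)) + 100743) = 1/((3 + 76) + 100743) = 1/(79 + 100743) = 1/100822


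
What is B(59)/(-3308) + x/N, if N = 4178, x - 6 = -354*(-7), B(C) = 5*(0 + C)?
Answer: 3492281/6910412 ≈ 0.50537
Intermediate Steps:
B(C) = 5*C
x = 2484 (x = 6 - 354*(-7) = 6 + 2478 = 2484)
B(59)/(-3308) + x/N = (5*59)/(-3308) + 2484/4178 = 295*(-1/3308) + 2484*(1/4178) = -295/3308 + 1242/2089 = 3492281/6910412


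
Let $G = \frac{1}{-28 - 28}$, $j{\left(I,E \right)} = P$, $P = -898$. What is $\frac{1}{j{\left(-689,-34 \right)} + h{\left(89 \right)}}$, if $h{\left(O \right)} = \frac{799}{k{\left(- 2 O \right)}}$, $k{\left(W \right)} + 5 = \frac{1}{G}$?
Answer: $- \frac{61}{55577} \approx -0.0010976$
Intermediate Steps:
$j{\left(I,E \right)} = -898$
$G = - \frac{1}{56}$ ($G = \frac{1}{-56} = - \frac{1}{56} \approx -0.017857$)
$k{\left(W \right)} = -61$ ($k{\left(W \right)} = -5 + \frac{1}{- \frac{1}{56}} = -5 - 56 = -61$)
$h{\left(O \right)} = - \frac{799}{61}$ ($h{\left(O \right)} = \frac{799}{-61} = 799 \left(- \frac{1}{61}\right) = - \frac{799}{61}$)
$\frac{1}{j{\left(-689,-34 \right)} + h{\left(89 \right)}} = \frac{1}{-898 - \frac{799}{61}} = \frac{1}{- \frac{55577}{61}} = - \frac{61}{55577}$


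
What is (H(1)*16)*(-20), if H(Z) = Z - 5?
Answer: 1280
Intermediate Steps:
H(Z) = -5 + Z
(H(1)*16)*(-20) = ((-5 + 1)*16)*(-20) = -4*16*(-20) = -64*(-20) = 1280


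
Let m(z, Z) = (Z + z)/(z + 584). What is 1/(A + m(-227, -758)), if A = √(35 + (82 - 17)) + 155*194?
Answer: 357/10737575 ≈ 3.3248e-5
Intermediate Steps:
m(z, Z) = (Z + z)/(584 + z)
A = 30080 (A = √(35 + 65) + 30070 = √100 + 30070 = 10 + 30070 = 30080)
1/(A + m(-227, -758)) = 1/(30080 + (-758 - 227)/(584 - 227)) = 1/(30080 - 985/357) = 1/(10737575/357) = 357/10737575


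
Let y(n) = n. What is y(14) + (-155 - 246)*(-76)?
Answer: 30490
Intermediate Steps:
y(14) + (-155 - 246)*(-76) = 14 + (-155 - 246)*(-76) = 14 - 401*(-76) = 14 + 30476 = 30490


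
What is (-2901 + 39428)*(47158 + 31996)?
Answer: 2891258158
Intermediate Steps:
(-2901 + 39428)*(47158 + 31996) = 36527*79154 = 2891258158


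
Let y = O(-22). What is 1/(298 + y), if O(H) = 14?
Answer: 1/312 ≈ 0.0032051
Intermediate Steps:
y = 14
1/(298 + y) = 1/(298 + 14) = 1/312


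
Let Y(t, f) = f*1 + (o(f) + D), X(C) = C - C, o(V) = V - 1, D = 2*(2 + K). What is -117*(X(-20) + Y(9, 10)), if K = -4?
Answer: -1755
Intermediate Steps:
D = -4 (D = 2*(2 - 4) = 2*(-2) = -4)
o(V) = -1 + V
X(C) = 0
Y(t, f) = -5 + 2*f (Y(t, f) = f*1 + ((-1 + f) - 4) = f + (-5 + f) = -5 + 2*f)
-117*(X(-20) + Y(9, 10)) = -117*(0 + (-5 + 2*10)) = -117*(0 + (-5 + 20)) = -117*(0 + 15) = -117*15 = -1755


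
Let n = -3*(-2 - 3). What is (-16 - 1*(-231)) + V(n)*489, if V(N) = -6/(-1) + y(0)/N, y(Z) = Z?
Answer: 3149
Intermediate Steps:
n = 15 (n = -3*(-5) = 15)
V(N) = 6 (V(N) = -6/(-1) + 0/N = -6*(-1) + 0 = 6 + 0 = 6)
(-16 - 1*(-231)) + V(n)*489 = (-16 - 1*(-231)) + 6*489 = (-16 + 231) + 2934 = 215 + 2934 = 3149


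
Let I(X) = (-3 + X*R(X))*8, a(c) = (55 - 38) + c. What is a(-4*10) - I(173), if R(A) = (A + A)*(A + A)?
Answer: -165686943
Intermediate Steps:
a(c) = 17 + c
R(A) = 4*A**2 (R(A) = (2*A)*(2*A) = 4*A**2)
I(X) = -24 + 32*X**3 (I(X) = (-3 + X*(4*X**2))*8 = (-3 + 4*X**3)*8 = -24 + 32*X**3)
a(-4*10) - I(173) = (17 - 4*10) - (-24 + 32*173**3) = (17 - 40) - (-24 + 32*5177717) = -23 - (-24 + 165686944) = -23 - 1*165686920 = -23 - 165686920 = -165686943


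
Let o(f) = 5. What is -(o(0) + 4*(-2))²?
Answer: -9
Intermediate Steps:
-(o(0) + 4*(-2))² = -(5 + 4*(-2))² = -(5 - 8)² = -1*(-3)² = -1*9 = -9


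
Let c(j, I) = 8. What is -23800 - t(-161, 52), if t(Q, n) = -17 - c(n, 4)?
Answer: -23775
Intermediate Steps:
t(Q, n) = -25 (t(Q, n) = -17 - 1*8 = -17 - 8 = -25)
-23800 - t(-161, 52) = -23800 - 1*(-25) = -23800 + 25 = -23775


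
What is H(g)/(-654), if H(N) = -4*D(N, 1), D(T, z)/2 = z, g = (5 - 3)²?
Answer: 4/327 ≈ 0.012232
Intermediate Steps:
g = 4 (g = 2² = 4)
D(T, z) = 2*z
H(N) = -8
H(g)/(-654) = -8/(-654) = -8*(-1/654) = 4/327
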